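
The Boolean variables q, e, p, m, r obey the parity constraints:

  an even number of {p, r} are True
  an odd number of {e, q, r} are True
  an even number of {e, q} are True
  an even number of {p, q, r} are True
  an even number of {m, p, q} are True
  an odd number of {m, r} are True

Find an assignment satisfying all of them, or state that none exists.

Adding constraints 4, 5, 6 mod 2: every variable appears an even number of times on the left, so the left side is 0.
But the right sides sum to 1 (mod 2). 0 ≠ 1 — the system is inconsistent.

Unsatisfiable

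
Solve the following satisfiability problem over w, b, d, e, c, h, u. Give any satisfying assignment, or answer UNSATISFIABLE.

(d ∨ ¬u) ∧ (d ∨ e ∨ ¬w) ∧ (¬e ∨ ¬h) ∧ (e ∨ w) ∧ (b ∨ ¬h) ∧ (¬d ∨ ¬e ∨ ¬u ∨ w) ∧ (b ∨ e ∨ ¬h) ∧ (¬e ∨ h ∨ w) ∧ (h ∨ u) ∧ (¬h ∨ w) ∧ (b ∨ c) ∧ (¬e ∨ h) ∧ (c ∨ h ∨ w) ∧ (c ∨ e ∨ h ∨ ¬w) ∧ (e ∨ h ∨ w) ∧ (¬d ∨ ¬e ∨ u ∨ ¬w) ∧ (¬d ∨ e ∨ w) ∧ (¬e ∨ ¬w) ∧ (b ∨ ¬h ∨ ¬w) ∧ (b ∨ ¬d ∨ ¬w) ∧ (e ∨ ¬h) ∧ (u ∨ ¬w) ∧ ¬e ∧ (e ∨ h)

Unsatisfiable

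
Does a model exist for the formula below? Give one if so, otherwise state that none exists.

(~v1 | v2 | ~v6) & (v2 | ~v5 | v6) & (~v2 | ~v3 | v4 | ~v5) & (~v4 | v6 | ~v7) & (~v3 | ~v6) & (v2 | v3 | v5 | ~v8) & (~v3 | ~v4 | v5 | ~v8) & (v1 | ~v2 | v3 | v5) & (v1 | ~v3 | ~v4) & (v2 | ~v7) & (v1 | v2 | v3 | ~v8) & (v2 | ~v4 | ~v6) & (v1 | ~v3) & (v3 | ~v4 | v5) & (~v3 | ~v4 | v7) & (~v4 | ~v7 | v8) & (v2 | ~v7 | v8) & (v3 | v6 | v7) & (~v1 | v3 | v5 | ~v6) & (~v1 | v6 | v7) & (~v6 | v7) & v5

v1 = True, v2 = True, v3 = False, v4 = False, v5 = True, v6 = True, v7 = True, v8 = True

Unit clause (v5) forces v5 = True.
Set v1 = True.
Try v2 = False:
  (~v1 | v2 | ~v6) forces v6 = False.
  clause (v2 | ~v5 | v6) is falsified — backtrack.
So v2 = True.
Set v3 = False.
Set v4 = False.
Set v6 = True.
  then (~v6 | v7) forces v7 = True.
Set v8 = True.
All clauses satisfied.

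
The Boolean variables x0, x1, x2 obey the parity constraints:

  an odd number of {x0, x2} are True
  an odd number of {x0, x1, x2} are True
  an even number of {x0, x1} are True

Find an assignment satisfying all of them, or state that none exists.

x0 = False; x1 = False; x2 = True

{x0, x2}: 1 true → odd ✓
{x0, x1, x2}: 1 true → odd ✓
{x0, x1}: 0 true → even ✓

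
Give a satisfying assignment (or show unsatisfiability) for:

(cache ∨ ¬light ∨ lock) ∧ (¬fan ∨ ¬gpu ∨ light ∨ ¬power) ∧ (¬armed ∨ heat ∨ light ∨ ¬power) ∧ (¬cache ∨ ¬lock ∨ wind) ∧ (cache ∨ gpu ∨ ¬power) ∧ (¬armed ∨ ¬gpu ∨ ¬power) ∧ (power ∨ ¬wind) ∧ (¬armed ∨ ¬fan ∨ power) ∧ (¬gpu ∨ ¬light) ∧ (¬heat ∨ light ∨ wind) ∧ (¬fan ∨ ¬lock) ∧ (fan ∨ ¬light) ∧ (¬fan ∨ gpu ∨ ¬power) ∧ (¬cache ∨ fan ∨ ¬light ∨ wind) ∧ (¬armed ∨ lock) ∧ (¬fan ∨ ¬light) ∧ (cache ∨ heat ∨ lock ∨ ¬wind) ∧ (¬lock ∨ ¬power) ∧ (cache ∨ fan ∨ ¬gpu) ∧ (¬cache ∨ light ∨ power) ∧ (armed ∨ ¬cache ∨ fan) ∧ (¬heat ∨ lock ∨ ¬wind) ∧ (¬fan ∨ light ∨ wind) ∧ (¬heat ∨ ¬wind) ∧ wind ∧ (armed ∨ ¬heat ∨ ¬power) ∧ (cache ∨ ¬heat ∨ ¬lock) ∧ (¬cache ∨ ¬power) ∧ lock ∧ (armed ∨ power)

Case power = True:
  (¬lock ∨ ¬power) forces lock = False.
  Clause (lock) is falsified — contradiction.
Case power = False:
  (power ∨ ¬wind) forces wind = False.
  Clause (wind) is falsified — contradiction.
Both cases fail, so the formula is unsatisfiable.

The formula is unsatisfiable.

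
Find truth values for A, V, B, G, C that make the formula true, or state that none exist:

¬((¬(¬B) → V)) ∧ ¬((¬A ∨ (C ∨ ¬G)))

A = True, V = False, B = True, G = True, C = False

  ¬((¬(¬B) → V)) = True
    ¬(¬B) → V = False
      ¬(¬B) = True
        ¬B = False
  ¬((¬A ∨ (C ∨ ¬G))) = True
    ¬A ∨ (C ∨ ¬G) = False
      ¬A = False
      C ∨ ¬G = False
        ¬G = False
Both conjuncts True, so the formula holds.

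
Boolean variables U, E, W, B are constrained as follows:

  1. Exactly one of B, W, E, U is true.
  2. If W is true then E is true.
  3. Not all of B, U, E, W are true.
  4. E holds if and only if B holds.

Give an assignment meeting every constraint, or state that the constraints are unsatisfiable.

U: True; E: False; W: False; B: False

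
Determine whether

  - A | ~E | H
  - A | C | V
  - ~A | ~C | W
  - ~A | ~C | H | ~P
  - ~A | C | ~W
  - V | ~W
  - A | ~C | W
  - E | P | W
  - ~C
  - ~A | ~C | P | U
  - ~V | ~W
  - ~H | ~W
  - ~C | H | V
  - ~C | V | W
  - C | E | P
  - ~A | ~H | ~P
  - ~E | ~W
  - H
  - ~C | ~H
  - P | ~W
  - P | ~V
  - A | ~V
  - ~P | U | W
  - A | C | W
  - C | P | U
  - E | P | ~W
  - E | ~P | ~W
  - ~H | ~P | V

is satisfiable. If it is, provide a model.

Unit clause (~C) forces C = False.
Unit clause (H) forces H = True.
In (~H | ~W) only ~W is left, so W = False.
In (A | C | W) only A is left, so A = True.
In (~A | ~H | ~P) only ~P is left, so P = False.
In (P | ~V) only ~V is left, so V = False.
In (C | P | U) only U is left, so U = True.
In (E | P | W) only E is left, so E = True.
All clauses satisfied.

C: False, U: True, V: False, W: False, H: True, P: False, E: True, A: True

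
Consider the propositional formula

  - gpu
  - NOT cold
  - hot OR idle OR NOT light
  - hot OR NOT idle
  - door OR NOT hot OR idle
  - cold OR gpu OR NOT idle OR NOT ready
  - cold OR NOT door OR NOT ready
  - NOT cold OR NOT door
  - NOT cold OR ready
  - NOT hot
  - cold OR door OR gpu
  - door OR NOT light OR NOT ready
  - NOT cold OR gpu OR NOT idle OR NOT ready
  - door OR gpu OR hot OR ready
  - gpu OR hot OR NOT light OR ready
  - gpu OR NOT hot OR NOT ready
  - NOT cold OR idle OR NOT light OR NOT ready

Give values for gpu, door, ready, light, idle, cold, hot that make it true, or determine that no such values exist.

Unit clause (gpu) forces gpu = True.
Unit clause (NOT cold) forces cold = False.
Unit clause (NOT hot) forces hot = False.
In (hot OR NOT idle) only NOT idle is left, so idle = False.
In (hot OR idle OR NOT light) only NOT light is left, so light = False.
Set door = False.
Set ready = False.
All clauses satisfied.

gpu: True; door: False; ready: False; light: False; idle: False; cold: False; hot: False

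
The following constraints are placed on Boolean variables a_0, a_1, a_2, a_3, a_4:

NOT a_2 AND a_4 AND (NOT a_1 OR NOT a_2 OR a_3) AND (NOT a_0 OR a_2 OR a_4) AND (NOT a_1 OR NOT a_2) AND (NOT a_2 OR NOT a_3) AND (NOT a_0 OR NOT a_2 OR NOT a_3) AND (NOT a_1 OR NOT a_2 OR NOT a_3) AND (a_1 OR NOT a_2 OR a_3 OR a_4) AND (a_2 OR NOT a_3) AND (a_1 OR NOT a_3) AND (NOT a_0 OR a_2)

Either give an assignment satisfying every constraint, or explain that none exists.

Unit clause (NOT a_2) forces a_2 = False.
Unit clause (a_4) forces a_4 = True.
In (a_2 OR NOT a_3) only NOT a_3 is left, so a_3 = False.
In (NOT a_0 OR a_2) only NOT a_0 is left, so a_0 = False.
Set a_1 = False.
All clauses satisfied.

a_0 = False, a_1 = False, a_2 = False, a_3 = False, a_4 = True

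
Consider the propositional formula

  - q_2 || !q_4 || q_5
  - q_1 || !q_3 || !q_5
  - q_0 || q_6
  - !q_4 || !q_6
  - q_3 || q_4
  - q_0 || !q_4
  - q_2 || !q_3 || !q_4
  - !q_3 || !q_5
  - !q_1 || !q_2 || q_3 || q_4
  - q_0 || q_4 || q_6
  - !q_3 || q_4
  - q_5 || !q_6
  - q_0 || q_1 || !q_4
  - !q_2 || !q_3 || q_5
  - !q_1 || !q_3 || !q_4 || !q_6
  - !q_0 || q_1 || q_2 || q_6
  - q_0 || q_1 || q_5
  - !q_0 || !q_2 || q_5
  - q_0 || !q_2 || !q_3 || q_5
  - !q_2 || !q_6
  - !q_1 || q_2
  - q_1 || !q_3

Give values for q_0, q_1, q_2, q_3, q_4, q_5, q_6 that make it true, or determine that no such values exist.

q_0=T, q_1=T, q_2=T, q_3=F, q_4=T, q_5=T, q_6=F

Try q_0 = False:
  (q_0 || q_6) forces q_6 = True.
  (!q_4 || !q_6) forces q_4 = False.
  (q_3 || q_4) forces q_3 = True.
  clause (!q_3 || q_4) is falsified — backtrack.
So q_0 = True.
Set q_1 = True.
  then (!q_1 || q_2) forces q_2 = True.
  then (!q_0 || !q_2 || q_5) forces q_5 = True.
  then (!q_2 || !q_6) forces q_6 = False.
  then (!q_3 || !q_5) forces q_3 = False.
  then (!q_1 || !q_2 || q_3 || q_4) forces q_4 = True.
All clauses satisfied.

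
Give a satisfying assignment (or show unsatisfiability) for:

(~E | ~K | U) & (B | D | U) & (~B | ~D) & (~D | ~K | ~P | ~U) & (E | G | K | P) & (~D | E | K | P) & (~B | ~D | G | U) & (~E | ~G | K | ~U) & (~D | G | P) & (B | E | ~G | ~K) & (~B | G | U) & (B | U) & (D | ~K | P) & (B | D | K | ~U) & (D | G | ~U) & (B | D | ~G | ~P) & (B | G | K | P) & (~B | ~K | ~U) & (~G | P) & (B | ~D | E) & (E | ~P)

Set G = True.
  then (~G | P) forces P = True.
  then (E | ~P) forces E = True.
Try B = False:
  (B | U) forces U = True.
  (~E | ~G | K | ~U) forces K = True.
  (~D | ~K | ~P | ~U) forces D = False.
  clause (B | D | ~G | ~P) is falsified — backtrack.
So B = True.
  then (~B | ~D) forces D = False.
Set U = False.
  then (~E | ~K | U) forces K = False.
All clauses satisfied.

G = True, B = True, P = True, E = True, U = False, K = False, D = False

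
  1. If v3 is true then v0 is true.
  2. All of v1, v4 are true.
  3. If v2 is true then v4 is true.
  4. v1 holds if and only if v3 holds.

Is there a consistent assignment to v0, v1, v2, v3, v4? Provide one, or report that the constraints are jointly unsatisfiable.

v0 = True, v1 = True, v2 = False, v3 = True, v4 = True

  (1) v3=T ⇒ v0: T ✓
  (2) {v1, v4}: all 2 true ✓
  (3) v2=F ⇒ v4: vacuous ✓
  (4) v1=T, v3=T — same ✓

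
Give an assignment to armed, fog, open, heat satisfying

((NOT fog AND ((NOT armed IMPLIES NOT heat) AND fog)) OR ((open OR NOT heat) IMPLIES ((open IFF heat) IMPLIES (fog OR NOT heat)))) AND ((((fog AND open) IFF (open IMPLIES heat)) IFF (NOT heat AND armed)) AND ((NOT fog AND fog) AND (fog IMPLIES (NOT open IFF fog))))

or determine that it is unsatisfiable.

Case fog = True: the conjunct NOT fog is False.
Case fog = False: the conjunct fog is False.
Both cases fail — unsatisfiable.

UNSATISFIABLE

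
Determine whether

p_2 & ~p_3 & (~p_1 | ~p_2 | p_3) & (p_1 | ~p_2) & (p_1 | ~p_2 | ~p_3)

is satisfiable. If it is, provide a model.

The formula is unsatisfiable.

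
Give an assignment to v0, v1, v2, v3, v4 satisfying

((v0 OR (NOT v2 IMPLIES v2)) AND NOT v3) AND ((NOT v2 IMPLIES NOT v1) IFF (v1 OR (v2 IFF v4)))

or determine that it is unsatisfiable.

v0 = True; v1 = False; v2 = False; v3 = False; v4 = False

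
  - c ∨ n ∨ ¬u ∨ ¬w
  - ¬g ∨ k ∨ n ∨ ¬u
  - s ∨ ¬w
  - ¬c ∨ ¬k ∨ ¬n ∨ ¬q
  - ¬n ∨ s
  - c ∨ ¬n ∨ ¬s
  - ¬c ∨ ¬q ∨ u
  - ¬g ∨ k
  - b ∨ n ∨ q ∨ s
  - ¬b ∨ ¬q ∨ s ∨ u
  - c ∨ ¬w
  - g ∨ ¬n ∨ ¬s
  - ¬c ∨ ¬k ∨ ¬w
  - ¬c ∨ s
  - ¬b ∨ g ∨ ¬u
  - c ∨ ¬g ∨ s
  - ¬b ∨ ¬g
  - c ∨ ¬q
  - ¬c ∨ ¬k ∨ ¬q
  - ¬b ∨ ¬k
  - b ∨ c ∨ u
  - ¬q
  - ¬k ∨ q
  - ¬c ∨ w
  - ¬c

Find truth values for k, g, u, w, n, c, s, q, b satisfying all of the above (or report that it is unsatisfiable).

Unit clause (¬q) forces q = False.
In (¬k ∨ q) only ¬k is left, so k = False.
Unit clause (¬c) forces c = False.
In (¬g ∨ k) only ¬g is left, so g = False.
In (c ∨ ¬w) only ¬w is left, so w = False.
Set u = True.
  then (¬b ∨ g ∨ ¬u) forces b = False.
Try n = True:
  (¬n ∨ s) forces s = True.
  clause (c ∨ ¬n ∨ ¬s) is falsified — backtrack.
So n = False.
  then (b ∨ n ∨ q ∨ s) forces s = True.
All clauses satisfied.

k = False, g = False, u = True, w = False, n = False, c = False, s = True, q = False, b = False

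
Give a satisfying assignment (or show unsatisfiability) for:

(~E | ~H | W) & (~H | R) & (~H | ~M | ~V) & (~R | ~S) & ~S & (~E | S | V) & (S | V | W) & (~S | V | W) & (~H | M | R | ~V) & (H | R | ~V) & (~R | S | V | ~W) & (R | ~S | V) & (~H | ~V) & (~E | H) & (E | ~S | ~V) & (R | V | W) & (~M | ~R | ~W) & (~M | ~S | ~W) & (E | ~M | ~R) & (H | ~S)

Unit clause (~S) forces S = False.
Set R = False.
  then (~H | R) forces H = False.
  then (H | R | ~V) forces V = False.
  then (~E | H) forces E = False.
  then (R | V | W) forces W = True.
Set M = True.
All clauses satisfied.

R: False; W: True; H: False; V: False; E: False; M: True; S: False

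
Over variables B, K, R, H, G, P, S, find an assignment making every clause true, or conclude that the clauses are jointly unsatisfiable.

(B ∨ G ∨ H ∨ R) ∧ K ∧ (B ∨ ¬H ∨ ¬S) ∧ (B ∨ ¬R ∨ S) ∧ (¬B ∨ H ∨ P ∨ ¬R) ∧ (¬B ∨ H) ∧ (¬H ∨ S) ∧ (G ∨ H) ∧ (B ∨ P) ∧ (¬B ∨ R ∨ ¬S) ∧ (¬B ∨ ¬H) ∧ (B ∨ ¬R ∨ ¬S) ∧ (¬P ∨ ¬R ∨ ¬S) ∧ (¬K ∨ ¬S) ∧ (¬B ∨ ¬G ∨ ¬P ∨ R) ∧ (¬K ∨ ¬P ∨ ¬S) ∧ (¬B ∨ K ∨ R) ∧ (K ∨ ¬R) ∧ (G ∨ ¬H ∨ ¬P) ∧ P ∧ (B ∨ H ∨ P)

B = False, K = True, R = False, H = False, G = True, P = True, S = False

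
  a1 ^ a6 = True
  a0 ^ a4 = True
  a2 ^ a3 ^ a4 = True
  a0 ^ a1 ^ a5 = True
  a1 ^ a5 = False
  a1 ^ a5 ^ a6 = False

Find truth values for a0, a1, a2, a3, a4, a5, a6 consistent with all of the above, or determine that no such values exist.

a0 = True, a1 = True, a2 = False, a3 = True, a4 = False, a5 = True, a6 = False

a1 ^ a6 = T ^ F = True ✓
a0 ^ a4 = T ^ F = True ✓
a2 ^ a3 ^ a4 = F ^ T ^ F = True ✓
a0 ^ a1 ^ a5 = T ^ T ^ T = True ✓
a1 ^ a5 = T ^ T = False ✓
a1 ^ a5 ^ a6 = T ^ T ^ F = False ✓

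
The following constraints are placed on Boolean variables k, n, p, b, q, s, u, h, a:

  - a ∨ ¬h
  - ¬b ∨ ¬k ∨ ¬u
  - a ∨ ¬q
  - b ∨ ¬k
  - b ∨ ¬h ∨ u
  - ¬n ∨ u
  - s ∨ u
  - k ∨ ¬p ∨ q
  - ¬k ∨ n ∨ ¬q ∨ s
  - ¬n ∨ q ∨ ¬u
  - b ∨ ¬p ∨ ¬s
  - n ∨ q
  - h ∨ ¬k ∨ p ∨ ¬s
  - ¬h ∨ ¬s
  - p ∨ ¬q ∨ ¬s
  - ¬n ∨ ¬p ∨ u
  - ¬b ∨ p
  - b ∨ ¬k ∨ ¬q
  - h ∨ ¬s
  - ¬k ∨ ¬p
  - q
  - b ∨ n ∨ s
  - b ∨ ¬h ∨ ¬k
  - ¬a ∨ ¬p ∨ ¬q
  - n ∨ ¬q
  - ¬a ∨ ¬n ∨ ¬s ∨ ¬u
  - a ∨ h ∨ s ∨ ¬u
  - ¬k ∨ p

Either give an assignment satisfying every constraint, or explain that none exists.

k: False; n: True; p: False; b: False; q: True; s: False; u: True; h: True; a: True

Unit clause (q) forces q = True.
In (n ∨ ¬q) only n is left, so n = True.
In (a ∨ ¬q) only a is left, so a = True.
In (¬n ∨ u) only u is left, so u = True.
In (¬a ∨ ¬p ∨ ¬q) only ¬p is left, so p = False.
In (¬a ∨ ¬n ∨ ¬s ∨ ¬u) only ¬s is left, so s = False.
In (¬k ∨ p) only ¬k is left, so k = False.
In (¬b ∨ p) only ¬b is left, so b = False.
Set h = True.
All clauses satisfied.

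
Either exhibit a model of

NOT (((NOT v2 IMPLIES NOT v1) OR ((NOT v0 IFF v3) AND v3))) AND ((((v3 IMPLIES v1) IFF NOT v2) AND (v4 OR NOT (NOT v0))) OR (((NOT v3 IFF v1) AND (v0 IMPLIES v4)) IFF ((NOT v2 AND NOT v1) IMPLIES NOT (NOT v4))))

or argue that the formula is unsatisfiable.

v0 = False; v1 = True; v2 = False; v3 = False; v4 = False

  NOT (((NOT v2 IMPLIES NOT v1) OR ((NOT v0 IFF v3) AND v3))) = True
    (NOT v2 IMPLIES NOT v1) OR ((NOT v0 IFF v3) AND v3) = False
      NOT v2 IMPLIES NOT v1 = False
        NOT v2 = True
        NOT v1 = False
      (NOT v0 IFF v3) AND v3 = False
        NOT v0 IFF v3 = False
          NOT v0 = True
  (((v3 IMPLIES v1) IFF NOT v2) AND (v4 OR NOT (NOT v0))) OR (((NOT v3 IFF v1) AND (v0 IMPLIES v4)) IFF ((NOT v2 AND NOT v1) IMPLIES NOT (NOT v4))) = True
    ((v3 IMPLIES v1) IFF NOT v2) AND (v4 OR NOT (NOT v0)) = False
      (v3 IMPLIES v1) IFF NOT v2 = True
        v3 IMPLIES v1 = True
        NOT v2 = True
      v4 OR NOT (NOT v0) = False
        NOT (NOT v0) = False
          NOT v0 = True
    ((NOT v3 IFF v1) AND (v0 IMPLIES v4)) IFF ((NOT v2 AND NOT v1) IMPLIES NOT (NOT v4)) = True
      (NOT v3 IFF v1) AND (v0 IMPLIES v4) = True
        NOT v3 IFF v1 = True
          NOT v3 = True
        v0 IMPLIES v4 = True
      (NOT v2 AND NOT v1) IMPLIES NOT (NOT v4) = True
        NOT v2 AND NOT v1 = False
          NOT v2 = True
          NOT v1 = False
        NOT (NOT v4) = False
          NOT v4 = True
Both conjuncts True, so the formula holds.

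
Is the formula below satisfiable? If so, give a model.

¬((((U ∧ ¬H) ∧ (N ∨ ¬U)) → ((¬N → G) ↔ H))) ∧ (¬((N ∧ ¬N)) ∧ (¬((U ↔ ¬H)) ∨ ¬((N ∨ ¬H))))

Case H = True: the conjunct ¬((((U ∧ ¬H) ∧ (N ∨ ¬U)) → ((¬N → G) ↔ H))) becomes ¬((False → (¬N → G))) = False.
Case H = False: the formula simplifies to ¬(((U ∧ (N ∨ ¬U)) → ¬((¬N → G)))) ∧ (¬((N ∧ ¬N)) ∧ ¬U).
  U = True: the conjunct ¬U is False.
  U = False: the conjunct ¬(((U ∧ (N ∨ ¬U)) → ¬((¬N → G)))) becomes ¬((False → ¬((¬N → G)))) = False.
Both cases fail — unsatisfiable.

No satisfying assignment exists.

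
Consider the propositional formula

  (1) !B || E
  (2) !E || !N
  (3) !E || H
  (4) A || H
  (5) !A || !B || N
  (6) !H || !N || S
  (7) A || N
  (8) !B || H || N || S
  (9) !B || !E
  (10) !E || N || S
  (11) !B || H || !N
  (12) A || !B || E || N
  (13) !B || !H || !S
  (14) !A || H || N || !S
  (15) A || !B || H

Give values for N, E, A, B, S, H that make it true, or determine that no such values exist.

Set N = False.
  then (A || N) forces A = True.
  then (!A || !B || N) forces B = False.
Set E = False.
Set S = False.
Set H = True.
All clauses satisfied.

N: False, E: False, A: True, B: False, S: False, H: True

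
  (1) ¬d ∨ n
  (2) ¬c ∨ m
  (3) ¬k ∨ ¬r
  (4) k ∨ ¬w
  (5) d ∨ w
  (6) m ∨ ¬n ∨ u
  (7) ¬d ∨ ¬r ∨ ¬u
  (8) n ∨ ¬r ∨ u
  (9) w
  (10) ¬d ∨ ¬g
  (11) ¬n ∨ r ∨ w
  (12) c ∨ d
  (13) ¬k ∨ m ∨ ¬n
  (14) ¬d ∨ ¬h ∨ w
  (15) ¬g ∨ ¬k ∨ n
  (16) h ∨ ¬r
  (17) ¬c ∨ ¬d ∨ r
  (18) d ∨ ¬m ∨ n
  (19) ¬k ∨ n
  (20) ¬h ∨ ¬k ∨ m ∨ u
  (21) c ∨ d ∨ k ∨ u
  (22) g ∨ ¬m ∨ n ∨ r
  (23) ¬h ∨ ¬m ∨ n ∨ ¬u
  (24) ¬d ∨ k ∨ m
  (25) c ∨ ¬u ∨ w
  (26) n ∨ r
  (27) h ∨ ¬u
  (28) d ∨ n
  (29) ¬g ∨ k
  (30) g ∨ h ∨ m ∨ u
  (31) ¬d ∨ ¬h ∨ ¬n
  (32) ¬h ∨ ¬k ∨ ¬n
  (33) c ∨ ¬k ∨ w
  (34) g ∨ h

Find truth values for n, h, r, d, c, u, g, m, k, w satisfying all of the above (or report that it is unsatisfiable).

n = True, h = False, r = False, d = False, c = True, u = False, g = True, m = True, k = True, w = True

Unit clause (w) forces w = True.
In (k ∨ ¬w) only k is left, so k = True.
In (¬k ∨ n) only n is left, so n = True.
In (¬h ∨ ¬k ∨ ¬n) only ¬h is left, so h = False.
In (g ∨ h) only g is left, so g = True.
In (¬k ∨ ¬r) only ¬r is left, so r = False.
In (¬d ∨ ¬g) only ¬d is left, so d = False.
In (c ∨ d) only c is left, so c = True.
In (¬k ∨ m ∨ ¬n) only m is left, so m = True.
In (h ∨ ¬u) only ¬u is left, so u = False.
All clauses satisfied.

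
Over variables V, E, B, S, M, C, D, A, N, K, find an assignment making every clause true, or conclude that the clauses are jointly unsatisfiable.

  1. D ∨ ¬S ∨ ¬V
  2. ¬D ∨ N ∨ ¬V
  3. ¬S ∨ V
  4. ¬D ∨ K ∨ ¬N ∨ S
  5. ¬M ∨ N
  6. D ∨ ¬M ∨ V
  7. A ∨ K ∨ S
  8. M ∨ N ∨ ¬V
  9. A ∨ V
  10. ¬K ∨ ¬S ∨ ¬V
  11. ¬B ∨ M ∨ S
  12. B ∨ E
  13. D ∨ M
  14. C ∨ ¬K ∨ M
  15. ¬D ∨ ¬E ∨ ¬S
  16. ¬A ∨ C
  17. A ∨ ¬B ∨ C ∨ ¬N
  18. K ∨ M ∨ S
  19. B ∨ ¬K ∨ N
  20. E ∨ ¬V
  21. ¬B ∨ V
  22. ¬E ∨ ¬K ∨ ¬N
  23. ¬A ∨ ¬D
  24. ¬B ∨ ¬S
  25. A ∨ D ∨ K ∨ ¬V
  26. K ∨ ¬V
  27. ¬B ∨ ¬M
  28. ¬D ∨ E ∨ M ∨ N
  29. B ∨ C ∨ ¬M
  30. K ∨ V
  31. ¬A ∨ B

The formula is unsatisfiable.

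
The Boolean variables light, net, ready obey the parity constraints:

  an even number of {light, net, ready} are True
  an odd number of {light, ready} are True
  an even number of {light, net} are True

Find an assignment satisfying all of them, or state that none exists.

light=T; net=T; ready=F

{light, net, ready}: 2 true → even ✓
{light, ready}: 1 true → odd ✓
{light, net}: 2 true → even ✓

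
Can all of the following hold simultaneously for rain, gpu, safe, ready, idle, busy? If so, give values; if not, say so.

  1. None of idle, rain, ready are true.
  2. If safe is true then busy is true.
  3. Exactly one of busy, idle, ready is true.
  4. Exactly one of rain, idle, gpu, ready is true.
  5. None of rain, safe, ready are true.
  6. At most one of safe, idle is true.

rain = False; gpu = True; safe = False; ready = False; idle = False; busy = True

  (1) {idle, rain, ready}: 0 true — none ✓
  (2) safe=F ⇒ busy: vacuous ✓
  (3) {busy, idle, ready}: 1 true — exactly one ✓
  (4) {rain, idle, gpu, ready}: 1 true — exactly one ✓
  (5) {rain, safe, ready}: 0 true — none ✓
  (6) {safe, idle}: 0 true — at most one ✓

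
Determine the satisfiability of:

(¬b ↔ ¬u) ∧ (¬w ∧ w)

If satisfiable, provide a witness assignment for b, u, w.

Unsatisfiable — no assignment works.

Case w = True: the conjunct ¬w is False.
Case w = False: the conjunct w is False.
Both cases fail — unsatisfiable.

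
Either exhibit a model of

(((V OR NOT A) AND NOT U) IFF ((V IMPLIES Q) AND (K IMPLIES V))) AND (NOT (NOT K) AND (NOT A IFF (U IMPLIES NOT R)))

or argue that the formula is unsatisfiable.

U = True; Q = False; V = False; A = False; R = False; K = True

  ((V OR NOT A) AND NOT U) IFF ((V IMPLIES Q) AND (K IMPLIES V)) = True
    (V OR NOT A) AND NOT U = False
      V OR NOT A = True
        NOT A = True
      NOT U = False
    (V IMPLIES Q) AND (K IMPLIES V) = False
      V IMPLIES Q = True
      K IMPLIES V = False
  NOT (NOT K) AND (NOT A IFF (U IMPLIES NOT R)) = True
    NOT (NOT K) = True
      NOT K = False
    NOT A IFF (U IMPLIES NOT R) = True
      NOT A = True
      U IMPLIES NOT R = True
        NOT R = True
Both conjuncts True, so the formula holds.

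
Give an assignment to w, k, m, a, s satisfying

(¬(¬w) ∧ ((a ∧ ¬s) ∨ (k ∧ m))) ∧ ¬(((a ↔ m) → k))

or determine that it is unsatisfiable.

w: True, k: False, m: True, a: True, s: False

  ¬(¬w) ∧ ((a ∧ ¬s) ∨ (k ∧ m)) = True
    ¬(¬w) = True
      ¬w = False
    (a ∧ ¬s) ∨ (k ∧ m) = True
      a ∧ ¬s = True
        ¬s = True
      k ∧ m = False
  ¬(((a ↔ m) → k)) = True
    (a ↔ m) → k = False
      a ↔ m = True
Both conjuncts True, so the formula holds.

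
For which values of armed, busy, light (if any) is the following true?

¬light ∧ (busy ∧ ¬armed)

armed = False, busy = True, light = False

  ¬light = True
  busy ∧ ¬armed = True
    ¬armed = True
Both conjuncts True, so the formula holds.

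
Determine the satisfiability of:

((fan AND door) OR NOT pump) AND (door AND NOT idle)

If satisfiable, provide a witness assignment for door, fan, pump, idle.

door: True, fan: True, pump: False, idle: False

  (fan AND door) OR NOT pump = True
    fan AND door = True
    NOT pump = True
  door AND NOT idle = True
    NOT idle = True
Both conjuncts True, so the formula holds.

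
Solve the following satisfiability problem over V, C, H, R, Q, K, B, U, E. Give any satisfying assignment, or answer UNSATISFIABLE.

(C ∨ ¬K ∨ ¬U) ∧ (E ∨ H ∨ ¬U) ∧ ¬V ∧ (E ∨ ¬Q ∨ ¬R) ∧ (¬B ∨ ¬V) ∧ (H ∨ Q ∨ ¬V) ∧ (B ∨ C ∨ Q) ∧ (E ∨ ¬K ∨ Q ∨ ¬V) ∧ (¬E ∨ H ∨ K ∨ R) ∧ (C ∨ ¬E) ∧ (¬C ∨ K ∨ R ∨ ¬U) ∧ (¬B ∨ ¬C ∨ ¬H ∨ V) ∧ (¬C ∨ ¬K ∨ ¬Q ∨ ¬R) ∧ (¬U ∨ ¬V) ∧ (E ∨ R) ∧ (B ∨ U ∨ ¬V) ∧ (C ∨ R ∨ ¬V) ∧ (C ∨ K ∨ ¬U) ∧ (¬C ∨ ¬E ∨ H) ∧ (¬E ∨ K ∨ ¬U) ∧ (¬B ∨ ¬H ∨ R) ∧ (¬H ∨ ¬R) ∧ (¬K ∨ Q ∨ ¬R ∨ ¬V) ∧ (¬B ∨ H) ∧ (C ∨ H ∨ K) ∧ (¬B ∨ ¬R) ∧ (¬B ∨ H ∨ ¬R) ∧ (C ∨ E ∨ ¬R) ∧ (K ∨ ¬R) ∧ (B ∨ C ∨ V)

Unit clause (¬V) forces V = False.
Try C = False:
  (C ∨ ¬E) forces E = False.
  (E ∨ R) forces R = True.
  clause (C ∨ E ∨ ¬R) is falsified — backtrack.
So C = True.
Set H = True.
  then (¬B ∨ ¬C ∨ ¬H ∨ V) forces B = False.
  then (¬H ∨ ¬R) forces R = False.
  then (E ∨ R) forces E = True.
Set Q = True.
Set K = True.
Set U = False.
All clauses satisfied.

V = False, C = True, H = True, R = False, Q = True, K = True, B = False, U = False, E = True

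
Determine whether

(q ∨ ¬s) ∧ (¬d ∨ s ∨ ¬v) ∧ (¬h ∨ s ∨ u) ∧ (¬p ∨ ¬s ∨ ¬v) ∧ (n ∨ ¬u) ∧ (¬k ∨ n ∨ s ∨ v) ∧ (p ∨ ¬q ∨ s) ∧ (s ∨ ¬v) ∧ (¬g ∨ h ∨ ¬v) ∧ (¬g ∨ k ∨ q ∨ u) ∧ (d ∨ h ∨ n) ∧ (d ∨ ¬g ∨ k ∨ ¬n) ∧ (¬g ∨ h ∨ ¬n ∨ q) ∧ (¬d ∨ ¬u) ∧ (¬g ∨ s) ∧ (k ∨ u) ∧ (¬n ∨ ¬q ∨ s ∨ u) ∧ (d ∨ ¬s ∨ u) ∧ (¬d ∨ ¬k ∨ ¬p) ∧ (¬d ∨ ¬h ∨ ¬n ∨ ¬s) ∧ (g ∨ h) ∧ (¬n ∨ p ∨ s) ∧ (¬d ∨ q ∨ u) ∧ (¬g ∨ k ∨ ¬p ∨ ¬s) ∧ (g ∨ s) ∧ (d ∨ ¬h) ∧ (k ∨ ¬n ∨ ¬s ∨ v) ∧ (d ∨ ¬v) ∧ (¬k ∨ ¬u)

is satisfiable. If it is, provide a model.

d = True; u = False; q = True; s = True; p = False; v = False; k = True; n = False; h = True; g = True

Set d = True.
  then (¬d ∨ ¬u) forces u = False.
  then (k ∨ u) forces k = True.
  then (¬d ∨ ¬k ∨ ¬p) forces p = False.
  then (¬d ∨ q ∨ u) forces q = True.
  then (p ∨ ¬q ∨ s) forces s = True.
Set v = False.
Set n = False.
Set h = True.
Set g = True.
All clauses satisfied.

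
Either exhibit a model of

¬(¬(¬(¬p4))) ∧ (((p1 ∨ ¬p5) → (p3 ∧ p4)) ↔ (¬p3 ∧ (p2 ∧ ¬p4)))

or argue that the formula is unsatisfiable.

p1 = True, p2 = True, p3 = False, p4 = True, p5 = False

  ¬(¬(¬(¬p4))) = True
    ¬(¬(¬p4)) = False
      ¬(¬p4) = True
        ¬p4 = False
  ((p1 ∨ ¬p5) → (p3 ∧ p4)) ↔ (¬p3 ∧ (p2 ∧ ¬p4)) = True
    (p1 ∨ ¬p5) → (p3 ∧ p4) = False
      p1 ∨ ¬p5 = True
        ¬p5 = True
      p3 ∧ p4 = False
    ¬p3 ∧ (p2 ∧ ¬p4) = False
      ¬p3 = True
      p2 ∧ ¬p4 = False
        ¬p4 = False
Both conjuncts True, so the formula holds.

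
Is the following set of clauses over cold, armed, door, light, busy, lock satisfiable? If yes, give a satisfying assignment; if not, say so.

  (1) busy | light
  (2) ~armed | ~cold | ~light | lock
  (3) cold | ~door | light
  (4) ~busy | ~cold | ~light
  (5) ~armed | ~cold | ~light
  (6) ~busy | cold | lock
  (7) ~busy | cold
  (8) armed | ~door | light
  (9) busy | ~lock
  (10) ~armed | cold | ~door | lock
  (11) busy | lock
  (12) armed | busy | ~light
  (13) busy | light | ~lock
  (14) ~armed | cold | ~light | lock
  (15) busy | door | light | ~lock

cold = True, armed = False, door = False, light = False, busy = True, lock = False

Set cold = True.
Set armed = False.
Try door = True:
  (armed | ~door | light) forces light = True.
  (~busy | ~cold | ~light) forces busy = False.
  clause (armed | busy | ~light) is falsified — backtrack.
So door = False.
Try light = True:
  (~busy | ~cold | ~light) forces busy = False.
  clause (armed | busy | ~light) is falsified — backtrack.
So light = False.
  then (busy | light) forces busy = True.
Set lock = False.
All clauses satisfied.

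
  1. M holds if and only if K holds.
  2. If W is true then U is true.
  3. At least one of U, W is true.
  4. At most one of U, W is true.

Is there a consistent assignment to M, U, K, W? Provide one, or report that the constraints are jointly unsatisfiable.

M = False, U = True, K = False, W = False

  (1) M=F, K=F — same ✓
  (2) W=F ⇒ U: vacuous ✓
  (3) {U, W}: 1 true — at least one ✓
  (4) {U, W}: 1 true — at most one ✓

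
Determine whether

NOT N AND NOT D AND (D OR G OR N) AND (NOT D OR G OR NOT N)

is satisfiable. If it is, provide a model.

Unit clause (NOT N) forces N = False.
Unit clause (NOT D) forces D = False.
In (D OR G OR N) only G is left, so G = True.
All clauses satisfied.

N=F, G=T, D=F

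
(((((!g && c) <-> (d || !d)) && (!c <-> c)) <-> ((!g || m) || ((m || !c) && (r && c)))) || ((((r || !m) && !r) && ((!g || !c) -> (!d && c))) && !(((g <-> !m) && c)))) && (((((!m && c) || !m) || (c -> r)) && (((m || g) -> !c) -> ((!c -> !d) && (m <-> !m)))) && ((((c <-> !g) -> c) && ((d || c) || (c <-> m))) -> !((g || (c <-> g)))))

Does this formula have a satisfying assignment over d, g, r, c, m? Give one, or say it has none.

No satisfying assignment exists.

Case c = True: the formula simplifies to (!(((!g || m) || (m && r))) || ((((r || !m) && !r) && (!g -> !d)) && !((g <-> !m)))) && ((((!m || !m) || r) && (!((m || g)) -> (m <-> !m))) && !((g || g))).
  g = True: the conjunct !((g || g)) becomes !((True || True)) = False.
  g = False: simplifies to ((((r || !m) && !r) && !d) && !m) && (((!m || !m) || r) && (!m -> (m <-> !m))).
    m = True: the conjunct !m is False.
    m = False: the conjunct !m -> (m <-> !m) becomes !False -> (False <-> True) = False.
Case c = False: the formula simplifies to !((!g || m)) && ((!d && (m <-> !m)) && ((!g && (d || !m)) -> !((g || !g)))).
  m = True: the conjunct !((!g || m)) becomes !((!g || True)) = False.
  m = False: the conjunct m <-> !m becomes False <-> !False = False.
Both cases fail — unsatisfiable.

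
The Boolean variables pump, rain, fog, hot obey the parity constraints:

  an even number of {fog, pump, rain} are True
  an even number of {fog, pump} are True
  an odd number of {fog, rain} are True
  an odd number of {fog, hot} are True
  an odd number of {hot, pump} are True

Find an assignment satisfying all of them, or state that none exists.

pump = True, rain = False, fog = True, hot = False

{fog, pump, rain}: 2 true → even ✓
{fog, pump}: 2 true → even ✓
{fog, rain}: 1 true → odd ✓
{fog, hot}: 1 true → odd ✓
{hot, pump}: 1 true → odd ✓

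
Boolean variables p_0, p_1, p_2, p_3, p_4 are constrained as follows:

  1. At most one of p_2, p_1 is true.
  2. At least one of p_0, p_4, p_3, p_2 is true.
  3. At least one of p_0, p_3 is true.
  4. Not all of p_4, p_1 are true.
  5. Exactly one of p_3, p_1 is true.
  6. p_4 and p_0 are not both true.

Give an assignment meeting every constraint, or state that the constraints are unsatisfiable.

p_0 = False; p_1 = False; p_2 = True; p_3 = True; p_4 = True

  (1) {p_2, p_1}: 1 true — at most one ✓
  (2) {p_0, p_4, p_3, p_2}: 3 true — at least one ✓
  (3) {p_0, p_3}: 1 true — at least one ✓
  (4) {p_4, p_1}: 1/2 true — not all ✓
  (5) {p_3, p_1}: 1 true — exactly one ✓
  (6) p_4=T, p_0=F — not both ✓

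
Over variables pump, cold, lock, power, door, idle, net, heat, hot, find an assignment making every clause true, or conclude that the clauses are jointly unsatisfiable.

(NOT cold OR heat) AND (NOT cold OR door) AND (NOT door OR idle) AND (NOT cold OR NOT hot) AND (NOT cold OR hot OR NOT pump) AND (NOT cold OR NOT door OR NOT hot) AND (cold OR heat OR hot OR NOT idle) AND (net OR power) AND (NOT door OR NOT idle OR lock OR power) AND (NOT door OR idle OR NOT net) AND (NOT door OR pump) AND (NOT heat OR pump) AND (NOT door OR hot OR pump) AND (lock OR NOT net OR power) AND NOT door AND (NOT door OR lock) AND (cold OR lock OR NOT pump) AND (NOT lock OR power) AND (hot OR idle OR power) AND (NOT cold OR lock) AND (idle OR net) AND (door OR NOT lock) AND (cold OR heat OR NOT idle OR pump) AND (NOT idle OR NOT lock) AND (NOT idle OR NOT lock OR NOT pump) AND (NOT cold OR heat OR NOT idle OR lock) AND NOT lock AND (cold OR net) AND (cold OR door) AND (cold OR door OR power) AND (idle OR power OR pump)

Case door = True:
  Clause (NOT door) is falsified — contradiction.
Case door = False:
  (NOT cold OR door) forces cold = False.
  Clause (cold OR door) is falsified — contradiction.
Both cases fail, so the formula is unsatisfiable.

Unsatisfiable — no assignment works.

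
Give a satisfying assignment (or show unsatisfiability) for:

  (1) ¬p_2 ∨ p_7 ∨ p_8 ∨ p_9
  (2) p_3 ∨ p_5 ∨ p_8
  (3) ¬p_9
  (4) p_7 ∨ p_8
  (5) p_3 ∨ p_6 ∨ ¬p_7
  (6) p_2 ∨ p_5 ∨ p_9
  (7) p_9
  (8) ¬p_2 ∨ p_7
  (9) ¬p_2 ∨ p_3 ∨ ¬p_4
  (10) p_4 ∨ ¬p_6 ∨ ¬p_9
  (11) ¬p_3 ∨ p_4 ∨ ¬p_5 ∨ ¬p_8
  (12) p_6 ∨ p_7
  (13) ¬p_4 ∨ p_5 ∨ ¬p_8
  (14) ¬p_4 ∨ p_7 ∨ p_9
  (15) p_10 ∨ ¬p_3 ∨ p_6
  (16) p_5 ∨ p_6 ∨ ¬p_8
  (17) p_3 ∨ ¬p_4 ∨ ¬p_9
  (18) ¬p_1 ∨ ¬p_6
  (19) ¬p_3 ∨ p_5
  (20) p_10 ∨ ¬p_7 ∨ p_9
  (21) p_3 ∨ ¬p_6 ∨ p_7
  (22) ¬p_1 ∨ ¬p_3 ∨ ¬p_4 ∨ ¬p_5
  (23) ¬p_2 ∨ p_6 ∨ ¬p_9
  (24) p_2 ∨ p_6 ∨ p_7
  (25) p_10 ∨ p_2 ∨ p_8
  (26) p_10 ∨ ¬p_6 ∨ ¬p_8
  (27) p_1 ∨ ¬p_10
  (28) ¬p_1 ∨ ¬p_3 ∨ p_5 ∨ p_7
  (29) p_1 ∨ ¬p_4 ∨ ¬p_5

Unsatisfiable — no assignment works.

Case p_9 = True:
  Clause (¬p_9) is falsified — contradiction.
Case p_9 = False:
  Clause (p_9) is falsified — contradiction.
Both cases fail, so the formula is unsatisfiable.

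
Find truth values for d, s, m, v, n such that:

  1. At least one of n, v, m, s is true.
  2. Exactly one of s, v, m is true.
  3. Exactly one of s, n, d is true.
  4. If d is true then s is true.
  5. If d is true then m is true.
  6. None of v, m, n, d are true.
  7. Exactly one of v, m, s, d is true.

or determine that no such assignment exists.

d = False; s = True; m = False; v = False; n = False

  (1) {n, v, m, s}: 1 true — at least one ✓
  (2) {s, v, m}: 1 true — exactly one ✓
  (3) {s, n, d}: 1 true — exactly one ✓
  (4) d=F ⇒ s: vacuous ✓
  (5) d=F ⇒ m: vacuous ✓
  (6) {v, m, n, d}: 0 true — none ✓
  (7) {v, m, s, d}: 1 true — exactly one ✓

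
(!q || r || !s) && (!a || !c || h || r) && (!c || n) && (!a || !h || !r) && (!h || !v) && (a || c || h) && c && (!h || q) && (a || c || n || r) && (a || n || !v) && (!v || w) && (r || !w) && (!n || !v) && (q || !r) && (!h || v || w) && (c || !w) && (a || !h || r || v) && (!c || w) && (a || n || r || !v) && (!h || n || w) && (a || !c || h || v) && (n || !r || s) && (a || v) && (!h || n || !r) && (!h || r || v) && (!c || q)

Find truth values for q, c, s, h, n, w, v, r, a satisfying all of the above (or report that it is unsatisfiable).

q = True; c = True; s = False; h = False; n = True; w = True; v = False; r = True; a = True

Unit clause (c) forces c = True.
In (!c || w) only w is left, so w = True.
In (!c || q) only q is left, so q = True.
In (!c || n) only n is left, so n = True.
In (r || !w) only r is left, so r = True.
In (!n || !v) only !v is left, so v = False.
In (a || v) only a is left, so a = True.
In (!a || !h || !r) only !h is left, so h = False.
Set s = False.
All clauses satisfied.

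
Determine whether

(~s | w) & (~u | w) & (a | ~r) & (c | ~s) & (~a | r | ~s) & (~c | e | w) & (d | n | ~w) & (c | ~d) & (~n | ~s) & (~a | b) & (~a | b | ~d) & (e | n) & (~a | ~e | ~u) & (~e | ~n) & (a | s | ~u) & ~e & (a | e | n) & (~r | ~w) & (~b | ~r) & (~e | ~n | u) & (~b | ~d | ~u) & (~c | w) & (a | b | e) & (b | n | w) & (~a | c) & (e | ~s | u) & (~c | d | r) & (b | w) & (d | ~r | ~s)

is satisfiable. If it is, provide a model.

b=T; r=F; a=F; e=F; u=F; d=F; s=F; w=F; n=T; c=F

Unit clause (~e) forces e = False.
In (e | n) only n is left, so n = True.
In (~n | ~s) only ~s is left, so s = False.
Try b = False:
  (~a | b) forces a = False.
  clause (a | b | e) is falsified — backtrack.
So b = True.
  then (~b | ~r) forces r = False.
Set a = False.
  then (a | s | ~u) forces u = False.
Set d = False.
  then (~c | d | r) forces c = False.
Set w = False.
All clauses satisfied.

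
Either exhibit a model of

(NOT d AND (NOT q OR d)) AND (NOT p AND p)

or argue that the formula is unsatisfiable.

Unsatisfiable

Case p = True: the conjunct NOT p is False.
Case p = False: the conjunct p is False.
Both cases fail — unsatisfiable.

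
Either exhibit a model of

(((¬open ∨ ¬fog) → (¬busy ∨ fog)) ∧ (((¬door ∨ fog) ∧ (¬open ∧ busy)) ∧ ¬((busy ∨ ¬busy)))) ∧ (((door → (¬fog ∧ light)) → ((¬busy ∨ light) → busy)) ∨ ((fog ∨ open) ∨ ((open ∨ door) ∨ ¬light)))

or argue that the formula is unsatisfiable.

Unsatisfiable

The conjunct ¬((busy ∨ ¬busy)) is unsatisfiable on its own:
  busy=F: evaluates to False.
  busy=T: evaluates to False.
So the whole conjunction is unsatisfiable.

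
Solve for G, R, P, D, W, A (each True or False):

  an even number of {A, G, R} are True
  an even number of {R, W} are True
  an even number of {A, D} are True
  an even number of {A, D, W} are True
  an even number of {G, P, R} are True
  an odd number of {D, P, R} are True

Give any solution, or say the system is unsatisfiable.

No satisfying assignment exists.

Adding constraints 1, 2, 4, 5, 6 mod 2: every variable appears an even number of times on the left, so the left side is 0.
But the right sides sum to 1 (mod 2). 0 ≠ 1 — the system is inconsistent.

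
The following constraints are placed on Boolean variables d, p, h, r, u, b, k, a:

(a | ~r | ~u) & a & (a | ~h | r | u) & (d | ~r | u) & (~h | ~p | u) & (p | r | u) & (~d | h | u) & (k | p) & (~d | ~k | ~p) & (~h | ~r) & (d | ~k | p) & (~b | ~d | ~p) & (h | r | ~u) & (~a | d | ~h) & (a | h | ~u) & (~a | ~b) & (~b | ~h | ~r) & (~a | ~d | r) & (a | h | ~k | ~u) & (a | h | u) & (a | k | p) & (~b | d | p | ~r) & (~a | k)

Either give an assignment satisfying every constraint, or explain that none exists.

Unit clause (a) forces a = True.
In (~a | ~b) only ~b is left, so b = False.
In (~a | k) only k is left, so k = True.
Set d = False.
  then (d | ~k | p) forces p = True.
  then (~a | d | ~h) forces h = False.
Set r = True.
  then (d | ~r | u) forces u = True.
All clauses satisfied.

d = False, p = True, h = False, r = True, u = True, b = False, k = True, a = True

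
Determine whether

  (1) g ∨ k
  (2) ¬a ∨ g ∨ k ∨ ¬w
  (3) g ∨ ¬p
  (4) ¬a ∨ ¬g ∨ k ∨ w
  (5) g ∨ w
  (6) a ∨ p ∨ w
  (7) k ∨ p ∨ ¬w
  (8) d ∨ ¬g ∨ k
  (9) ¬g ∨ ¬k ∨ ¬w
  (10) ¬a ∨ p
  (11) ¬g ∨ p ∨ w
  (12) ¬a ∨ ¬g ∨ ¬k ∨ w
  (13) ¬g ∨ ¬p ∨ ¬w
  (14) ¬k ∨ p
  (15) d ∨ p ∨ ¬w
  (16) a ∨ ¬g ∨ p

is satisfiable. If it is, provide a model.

Try p = False:
  (¬a ∨ p) forces a = False.
  (a ∨ p ∨ w) forces w = True.
  (k ∨ p ∨ ¬w) forces k = True.
  clause (¬k ∨ p) is falsified — backtrack.
So p = True.
  then (g ∨ ¬p) forces g = True.
  then (¬g ∨ ¬p ∨ ¬w) forces w = False.
Set k = True.
  then (¬a ∨ ¬g ∨ ¬k ∨ w) forces a = False.
Set d = False.
All clauses satisfied.

p = True, w = False, k = True, d = False, a = False, g = True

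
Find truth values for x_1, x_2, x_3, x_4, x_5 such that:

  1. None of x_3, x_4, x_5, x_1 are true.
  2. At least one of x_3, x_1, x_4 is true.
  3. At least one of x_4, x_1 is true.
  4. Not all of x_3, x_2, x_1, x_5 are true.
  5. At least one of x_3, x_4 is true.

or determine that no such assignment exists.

UNSATISFIABLE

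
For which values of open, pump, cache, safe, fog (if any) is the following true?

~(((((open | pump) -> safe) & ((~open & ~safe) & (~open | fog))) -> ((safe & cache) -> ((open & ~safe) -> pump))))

Case open = True: the formula becomes ~((False -> ((safe & cache) -> (~safe -> pump)))) = False.
Case open = False: the formula becomes ~((((pump -> safe) & ~safe) -> True)) = False.
Both cases fail — unsatisfiable.

UNSATISFIABLE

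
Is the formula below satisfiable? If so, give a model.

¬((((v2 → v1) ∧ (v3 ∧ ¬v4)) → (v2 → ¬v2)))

v1 = True, v2 = True, v3 = True, v4 = False

  ¬((((v2 → v1) ∧ (v3 ∧ ¬v4)) → (v2 → ¬v2))) = True
    ((v2 → v1) ∧ (v3 ∧ ¬v4)) → (v2 → ¬v2) = False
      (v2 → v1) ∧ (v3 ∧ ¬v4) = True
        v2 → v1 = True
        v3 ∧ ¬v4 = True
          ¬v4 = True
      v2 → ¬v2 = False
        ¬v2 = False
The formula evaluates to True.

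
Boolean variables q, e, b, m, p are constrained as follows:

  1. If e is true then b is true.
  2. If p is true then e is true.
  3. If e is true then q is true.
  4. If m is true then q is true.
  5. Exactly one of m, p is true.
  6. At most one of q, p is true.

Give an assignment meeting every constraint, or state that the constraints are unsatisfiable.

q: True, e: True, b: True, m: True, p: False

  (1) e=T ⇒ b: T ✓
  (2) p=F ⇒ e: vacuous ✓
  (3) e=T ⇒ q: T ✓
  (4) m=T ⇒ q: T ✓
  (5) {m, p}: 1 true — exactly one ✓
  (6) {q, p}: 1 true — at most one ✓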